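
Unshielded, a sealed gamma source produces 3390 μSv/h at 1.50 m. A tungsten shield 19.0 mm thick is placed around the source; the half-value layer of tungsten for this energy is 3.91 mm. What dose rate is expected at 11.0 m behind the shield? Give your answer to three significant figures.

Distance alone: (1.50/11.0)² = 0.01860, so 3390 × 0.01860 = 63.05 μSv/h.
Shield: 19.0/3.91 = 4.859 half-value layers → attenuation 2^(−4.859) = 0.03446.
Combined: 63.05 × 0.03446 = 2.173 μSv/h.

2.17 μSv/h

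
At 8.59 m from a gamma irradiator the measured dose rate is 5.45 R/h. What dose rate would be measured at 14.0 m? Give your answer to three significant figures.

Intensity scales as (d₁/d₂)², so scaling from 8.59 m to 14.0 m:
(8.59/14.0)² = 0.3765, so 5.45 × 0.3765 = 2.052 R/h.

2.05 R/h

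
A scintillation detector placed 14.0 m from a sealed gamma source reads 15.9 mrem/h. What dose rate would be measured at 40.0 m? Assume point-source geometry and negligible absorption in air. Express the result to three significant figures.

Using I₁d₁² = I₂d₂², scaling from 14.0 m to 40.0 m:
15.9 × (14.0/40.0)² = 15.9 × 0.1225 = 1.948 mrem/h.

1.95 mrem/h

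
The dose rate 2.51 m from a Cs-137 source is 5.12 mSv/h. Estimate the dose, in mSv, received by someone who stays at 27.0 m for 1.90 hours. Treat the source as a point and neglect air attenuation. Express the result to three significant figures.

Using I₁d₁² = I₂d₂², rate at 27.0 m:
(2.51/27.0)² = 0.008642, so 5.12 × 0.008642 = 0.04425 mSv/h.
Dose = rate × time = 0.04425 mSv/h × 1.900 h = 0.08407 mSv.

0.0841 mSv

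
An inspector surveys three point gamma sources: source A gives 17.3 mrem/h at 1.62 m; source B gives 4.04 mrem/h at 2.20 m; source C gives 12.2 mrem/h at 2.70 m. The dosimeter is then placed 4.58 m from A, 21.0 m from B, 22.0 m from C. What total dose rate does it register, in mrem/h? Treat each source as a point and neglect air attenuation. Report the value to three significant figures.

Each source contributes Iᵢ·(dᵢ/rᵢ)²; contributions add.
A: 17.3 × (1.62/4.58)² = 2.164 mrem/h
B: 4.04 × (2.20/21.0)² = 0.04434 mrem/h
C: 12.2 × (2.70/22.0)² = 0.1838 mrem/h
Total = 2.164 + 0.04434 + 0.1838 = 2.392 mrem/h.

2.39 mrem/h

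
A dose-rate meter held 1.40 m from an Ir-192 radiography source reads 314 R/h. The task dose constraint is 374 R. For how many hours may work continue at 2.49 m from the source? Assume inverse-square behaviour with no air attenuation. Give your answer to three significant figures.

3.77 h

Intensity scales as (d₁/d₂)², so rate at 2.49 m:
314 × (1.40/2.49)² = 314 × 0.3161 = 99.26 R/h.
Stay time = 374 R ÷ 99.26 R/h = 3.768 h.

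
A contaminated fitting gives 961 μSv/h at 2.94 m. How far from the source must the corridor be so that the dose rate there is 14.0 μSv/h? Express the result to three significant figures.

By the inverse-square law, d₂ = d₁·√(I₁/I₂).
I₁/I₂ = 961/14.0 = 68.64, so d₂ = 2.94 × √68.64 = 24.36 m.

24.4 m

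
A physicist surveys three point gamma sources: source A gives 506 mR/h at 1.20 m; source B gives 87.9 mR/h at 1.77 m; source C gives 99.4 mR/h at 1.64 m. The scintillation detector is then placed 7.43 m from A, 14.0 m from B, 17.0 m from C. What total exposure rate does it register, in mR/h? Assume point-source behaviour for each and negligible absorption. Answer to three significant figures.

15.5 mR/h

Each source contributes Iᵢ·(dᵢ/rᵢ)²; contributions add.
A: 506 × (1.20/7.43)² = 13.20 mR/h
B: 87.9 × (1.77/14.0)² = 1.405 mR/h
C: 99.4 × (1.64/17.0)² = 0.9251 mR/h
Total = 13.20 + 1.405 + 0.9251 = 15.53 mR/h.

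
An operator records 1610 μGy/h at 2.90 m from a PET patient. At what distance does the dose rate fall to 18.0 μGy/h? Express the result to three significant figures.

27.4 m

Since intensity falls as 1/r², d₂ = d₁·√(I₁/I₂).
I₁/I₂ = 1610/18.0 = 89.44, so d₂ = 2.90 × √89.44 = 27.43 m.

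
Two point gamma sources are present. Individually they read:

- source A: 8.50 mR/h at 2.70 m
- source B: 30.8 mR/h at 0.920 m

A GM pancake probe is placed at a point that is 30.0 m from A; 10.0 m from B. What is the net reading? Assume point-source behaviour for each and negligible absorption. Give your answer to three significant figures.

By superposition, sum each source's inverse-square contribution:
A: 8.50 × (2.70/30.0)² = 0.06885 mR/h
B: 30.8 × (0.920/10.0)² = 0.2607 mR/h
Total = 0.06885 + 0.2607 = 0.3296 mR/h.

0.330 mR/h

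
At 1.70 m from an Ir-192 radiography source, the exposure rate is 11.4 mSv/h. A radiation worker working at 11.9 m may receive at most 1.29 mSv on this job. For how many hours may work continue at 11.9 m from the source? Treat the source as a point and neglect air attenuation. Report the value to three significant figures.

Using I₁d₁² = I₂d₂², rate at 11.9 m:
(1.70/11.9)² = 0.02041, so 11.4 × 0.02041 = 0.2327 mSv/h.
Stay time = 1.29 mSv ÷ 0.2327 mSv/h = 5.544 h.

5.54 h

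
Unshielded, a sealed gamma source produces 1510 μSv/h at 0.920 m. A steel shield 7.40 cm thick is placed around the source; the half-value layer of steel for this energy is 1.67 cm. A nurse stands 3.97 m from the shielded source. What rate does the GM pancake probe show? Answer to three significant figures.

Distance alone: (0.920/3.97)² = 0.05370, so 1510 × 0.05370 = 81.09 μSv/h.
Shield: 7.40/1.67 = 4.431 half-value layers → attenuation 2^(−4.431) = 0.04636.
Combined: 81.09 × 0.04636 = 3.759 μSv/h.

3.76 μSv/h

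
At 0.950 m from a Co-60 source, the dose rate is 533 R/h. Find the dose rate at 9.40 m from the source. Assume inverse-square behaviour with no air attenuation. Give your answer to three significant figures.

5.44 R/h

By the inverse-square law, the rate at 9.40 m is
(0.950/9.40)² = 0.01021, so 533 × 0.01021 = 5.442 R/h.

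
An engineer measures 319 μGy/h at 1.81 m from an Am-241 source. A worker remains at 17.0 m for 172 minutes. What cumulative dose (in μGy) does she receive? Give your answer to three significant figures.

Using I₁d₁² = I₂d₂², rate at 17.0 m:
319 × (1.81/17.0)² = 319 × 0.01134 = 3.617 μGy/h.
Dose = rate × time = 3.617 μGy/h × 2.867 h = 10.37 μGy.

10.4 μGy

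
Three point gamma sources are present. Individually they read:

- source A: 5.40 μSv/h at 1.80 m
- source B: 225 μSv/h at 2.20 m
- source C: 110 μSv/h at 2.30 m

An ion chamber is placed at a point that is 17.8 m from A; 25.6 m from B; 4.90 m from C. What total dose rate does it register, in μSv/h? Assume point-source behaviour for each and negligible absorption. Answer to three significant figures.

By superposition, sum each source's inverse-square contribution:
A: 5.40 × (1.80/17.8)² = 0.05522 μSv/h
B: 225 × (2.20/25.6)² = 1.662 μSv/h
C: 110 × (2.30/4.90)² = 24.24 μSv/h
Total = 0.05522 + 1.662 + 24.24 = 25.96 μSv/h.

26.0 μSv/h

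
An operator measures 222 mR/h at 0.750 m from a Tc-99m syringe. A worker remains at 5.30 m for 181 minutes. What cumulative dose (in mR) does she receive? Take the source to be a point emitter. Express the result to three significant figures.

13.4 mR

Since intensity falls as 1/r², rate at 5.30 m:
(0.750/5.30)² = 0.02002, so 222 × 0.02002 = 4.444 mR/h.
Dose = rate × time = 4.444 mR/h × 3.017 h = 13.41 mR.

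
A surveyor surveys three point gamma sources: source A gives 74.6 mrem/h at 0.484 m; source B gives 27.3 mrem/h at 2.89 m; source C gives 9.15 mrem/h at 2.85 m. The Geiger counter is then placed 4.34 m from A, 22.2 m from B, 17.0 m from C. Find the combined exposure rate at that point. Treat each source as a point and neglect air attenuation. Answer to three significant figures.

1.65 mrem/h

Each source contributes Iᵢ·(dᵢ/rᵢ)²; contributions add.
A: 74.6 × (0.484/4.34)² = 0.9278 mrem/h
B: 27.3 × (2.89/22.2)² = 0.4626 mrem/h
C: 9.15 × (2.85/17.0)² = 0.2572 mrem/h
Total = 0.9278 + 0.4626 + 0.2572 = 1.648 mrem/h.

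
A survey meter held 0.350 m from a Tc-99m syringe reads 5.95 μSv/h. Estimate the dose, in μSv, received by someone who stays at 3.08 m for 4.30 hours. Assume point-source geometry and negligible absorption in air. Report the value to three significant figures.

Intensity scales as (d₁/d₂)², so rate at 3.08 m:
5.95 × (0.350/3.08)² = 5.95 × 0.01291 = 0.07681 μSv/h.
Dose = rate × time = 0.07681 μSv/h × 4.300 h = 0.3303 μSv.

0.330 μSv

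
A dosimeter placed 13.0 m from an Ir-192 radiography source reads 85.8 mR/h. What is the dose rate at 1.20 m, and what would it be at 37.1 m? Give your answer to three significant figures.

Applying the 1/r² law,
At 1.20 m: 85.8 × (13.0/1.20)² = 85.8 × 117.4 = 10070 mR/h
At 37.1 m: 10070 × (1.20/37.1)² = 10070 × 0.001046 = 10.53 mR/h.

10100 mR/h; 10.5 mR/h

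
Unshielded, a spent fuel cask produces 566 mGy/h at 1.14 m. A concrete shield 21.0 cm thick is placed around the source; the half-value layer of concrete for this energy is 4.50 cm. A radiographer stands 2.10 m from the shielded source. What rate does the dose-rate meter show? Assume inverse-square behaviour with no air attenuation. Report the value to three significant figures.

6.57 mGy/h

Distance alone: (1.14/2.10)² = 0.2947, so 566 × 0.2947 = 166.8 mGy/h.
Shield: 21.0/4.50 = 4.667 half-value layers → attenuation 2^(−4.667) = 0.03936.
Combined: 166.8 × 0.03936 = 6.565 mGy/h.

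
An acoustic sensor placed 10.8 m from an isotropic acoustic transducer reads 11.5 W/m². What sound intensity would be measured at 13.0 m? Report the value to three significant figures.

Using I₁d₁² = I₂d₂², scaling from 10.8 m to 13.0 m:
11.5 × (10.8/13.0)² = 11.5 × 0.6902 = 7.937 W/m².

7.94 W/m²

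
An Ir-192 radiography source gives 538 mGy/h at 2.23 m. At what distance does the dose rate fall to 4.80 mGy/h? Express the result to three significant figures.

23.6 m

Using I₁d₁² = I₂d₂², d₂ = d₁·√(I₁/I₂).
I₁/I₂ = 538/4.80 = 112.1, so d₂ = 2.23 × √112.1 = 23.61 m.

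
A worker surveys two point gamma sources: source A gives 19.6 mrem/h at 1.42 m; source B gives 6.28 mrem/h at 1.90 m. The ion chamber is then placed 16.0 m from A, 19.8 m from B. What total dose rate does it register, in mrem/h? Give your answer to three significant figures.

0.212 mrem/h

By superposition, sum each source's inverse-square contribution:
A: 19.6 × (1.42/16.0)² = 0.1544 mrem/h
B: 6.28 × (1.90/19.8)² = 0.05783 mrem/h
Total = 0.1544 + 0.05783 = 0.2122 mrem/h.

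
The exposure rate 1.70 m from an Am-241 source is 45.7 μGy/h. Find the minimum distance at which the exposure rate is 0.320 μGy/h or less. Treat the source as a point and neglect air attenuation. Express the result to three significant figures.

Using I₁d₁² = I₂d₂², d₂ = d₁·√(I₁/I₂).
I₁/I₂ = 45.7/0.320 = 142.8, so d₂ = 1.70 × √142.8 = 20.31 m.

20.3 m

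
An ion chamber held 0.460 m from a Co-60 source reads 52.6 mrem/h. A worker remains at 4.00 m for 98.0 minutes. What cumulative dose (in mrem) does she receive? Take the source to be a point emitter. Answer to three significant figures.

1.14 mrem

Intensity scales as (d₁/d₂)², so rate at 4.00 m:
52.6 × (0.460/4.00)² = 52.6 × 0.01323 = 0.6959 mrem/h.
Dose = rate × time = 0.6959 mrem/h × 1.633 h = 1.136 mrem.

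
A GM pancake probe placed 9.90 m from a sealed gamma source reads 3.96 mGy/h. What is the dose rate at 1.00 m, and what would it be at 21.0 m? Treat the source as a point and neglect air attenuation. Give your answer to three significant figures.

388 mGy/h; 0.880 mGy/h

By the inverse-square law,
At 1.00 m: 3.96 × (9.90/1.00)² = 3.96 × 98.01 = 388.1 mGy/h
At 21.0 m: (1.00/21.0)² = 0.002268, so 388.1 × 0.002268 = 0.8802 mGy/h.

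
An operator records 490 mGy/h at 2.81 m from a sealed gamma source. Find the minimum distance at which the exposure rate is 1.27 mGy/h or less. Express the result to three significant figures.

Using I₁d₁² = I₂d₂², d₂ = d₁·√(I₁/I₂).
I₁/I₂ = 490/1.27 = 385.8, so d₂ = 2.81 × √385.8 = 55.19 m.

55.2 m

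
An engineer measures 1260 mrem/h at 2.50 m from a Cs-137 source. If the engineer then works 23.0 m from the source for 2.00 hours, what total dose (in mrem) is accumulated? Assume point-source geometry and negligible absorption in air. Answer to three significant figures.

Using I₁d₁² = I₂d₂², rate at 23.0 m:
(2.50/23.0)² = 0.01181, so 1260 × 0.01181 = 14.88 mrem/h.
Dose = rate × time = 14.88 mrem/h × 2.000 h = 29.76 mrem.

29.8 mrem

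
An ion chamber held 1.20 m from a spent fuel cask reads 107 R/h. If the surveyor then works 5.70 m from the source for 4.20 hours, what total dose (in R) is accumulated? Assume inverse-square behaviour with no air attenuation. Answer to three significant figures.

Using I₁d₁² = I₂d₂², rate at 5.70 m:
(1.20/5.70)² = 0.04432, so 107 × 0.04432 = 4.742 R/h.
Dose = rate × time = 4.742 R/h × 4.200 h = 19.92 R.

19.9 R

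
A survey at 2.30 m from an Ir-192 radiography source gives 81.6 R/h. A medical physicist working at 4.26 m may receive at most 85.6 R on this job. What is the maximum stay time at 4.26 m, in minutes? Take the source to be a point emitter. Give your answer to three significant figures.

216 min

Applying the 1/r² law, rate at 4.26 m:
(2.30/4.26)² = 0.2915, so 81.6 × 0.2915 = 23.79 R/h.
Stay time = 85.6 R ÷ 23.79 R/h = 3.598 h = 215.9 min.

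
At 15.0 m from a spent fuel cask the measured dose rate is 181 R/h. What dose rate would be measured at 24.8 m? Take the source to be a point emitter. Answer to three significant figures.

Using I₁d₁² = I₂d₂², scaling from 15.0 m to 24.8 m:
181 × (15.0/24.8)² = 181 × 0.3658 = 66.21 R/h.

66.2 R/h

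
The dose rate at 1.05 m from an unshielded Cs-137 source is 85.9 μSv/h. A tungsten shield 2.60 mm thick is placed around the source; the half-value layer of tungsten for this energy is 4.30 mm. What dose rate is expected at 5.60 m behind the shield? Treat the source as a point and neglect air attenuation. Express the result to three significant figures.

Distance alone: (1.05/5.60)² = 0.03516, so 85.9 × 0.03516 = 3.020 μSv/h.
Shield: 2.60/4.30 = 0.6047 half-value layers → attenuation 2^(−0.6047) = 0.6576.
Combined: 3.020 × 0.6576 = 1.986 μSv/h.

1.99 μSv/h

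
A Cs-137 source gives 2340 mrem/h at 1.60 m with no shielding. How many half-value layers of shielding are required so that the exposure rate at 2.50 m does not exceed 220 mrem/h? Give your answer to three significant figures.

At 2.50 m, distance alone gives 2340 × (1.60/2.50)² = 2340 × 0.4096 = 958.5 mrem/h.
Further attenuation needed: 958.5/220 = 4.357.
n = log₂(4.357) = 2.123 half-value layers.

2.12 half-value layers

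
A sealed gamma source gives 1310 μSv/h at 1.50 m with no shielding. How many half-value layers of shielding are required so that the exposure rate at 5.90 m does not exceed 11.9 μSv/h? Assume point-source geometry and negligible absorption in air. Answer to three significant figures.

2.83 half-value layers

At 5.90 m, distance alone gives (1.50/5.90)² = 0.06464, so 1310 × 0.06464 = 84.68 μSv/h.
Further attenuation needed: 84.68/11.9 = 7.116.
n = log₂(7.116) = 2.831 half-value layers.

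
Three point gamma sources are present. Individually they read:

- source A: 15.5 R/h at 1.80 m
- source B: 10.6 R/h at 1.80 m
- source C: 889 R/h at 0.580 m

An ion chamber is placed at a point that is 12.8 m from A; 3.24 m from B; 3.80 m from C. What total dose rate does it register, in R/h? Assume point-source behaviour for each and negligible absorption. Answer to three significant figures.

Each source contributes Iᵢ·(dᵢ/rᵢ)²; contributions add.
A: 15.5 × (1.80/12.8)² = 0.3065 R/h
B: 10.6 × (1.80/3.24)² = 3.272 R/h
C: 889 × (0.580/3.80)² = 20.71 R/h
Total = 0.3065 + 3.272 + 20.71 = 24.29 R/h.

24.3 R/h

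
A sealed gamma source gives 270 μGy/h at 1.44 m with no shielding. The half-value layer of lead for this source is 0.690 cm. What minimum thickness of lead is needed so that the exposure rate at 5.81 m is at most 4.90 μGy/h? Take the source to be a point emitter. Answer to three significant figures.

1.21 cm

At 5.81 m, distance alone gives 270 × (1.44/5.81)² = 270 × 0.06143 = 16.59 μGy/h.
Further attenuation needed: 16.59/4.90 = 3.386.
n = log₂(3.386) = 1.760 half-value layers.
Thickness = 1.760 × 0.690 cm = 1.214 cm.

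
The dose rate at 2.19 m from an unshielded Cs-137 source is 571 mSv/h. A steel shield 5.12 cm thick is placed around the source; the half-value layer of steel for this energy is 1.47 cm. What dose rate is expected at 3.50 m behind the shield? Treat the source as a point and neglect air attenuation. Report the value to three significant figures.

Distance alone: 571 × (2.19/3.50)² = 571 × 0.3915 = 223.5 mSv/h.
Shield: 5.12/1.47 = 3.483 half-value layers → attenuation 2^(−3.483) = 0.08944.
Combined: 223.5 × 0.08944 = 19.99 mSv/h.

20.0 mSv/h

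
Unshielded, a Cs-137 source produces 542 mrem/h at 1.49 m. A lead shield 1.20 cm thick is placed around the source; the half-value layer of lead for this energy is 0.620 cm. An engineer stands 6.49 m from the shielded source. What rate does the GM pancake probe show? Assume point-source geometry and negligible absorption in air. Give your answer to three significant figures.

Distance alone: (1.49/6.49)² = 0.05271, so 542 × 0.05271 = 28.57 mrem/h.
Shield: 1.20/0.620 = 1.935 half-value layers → attenuation 2^(−1.935) = 0.2615.
Combined: 28.57 × 0.2615 = 7.471 mrem/h.

7.47 mrem/h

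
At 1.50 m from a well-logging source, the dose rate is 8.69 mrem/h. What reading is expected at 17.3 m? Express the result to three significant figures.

By the inverse-square law, the rate at 17.3 m is
8.69 × (1.50/17.3)² = 8.69 × 0.007518 = 0.06533 mrem/h.

0.0653 mrem/h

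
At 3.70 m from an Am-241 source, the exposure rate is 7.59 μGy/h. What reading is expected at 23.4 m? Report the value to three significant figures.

Using I₁d₁² = I₂d₂², the rate at 23.4 m is
(3.70/23.4)² = 0.02500, so 7.59 × 0.02500 = 0.1898 μGy/h.

0.190 μGy/h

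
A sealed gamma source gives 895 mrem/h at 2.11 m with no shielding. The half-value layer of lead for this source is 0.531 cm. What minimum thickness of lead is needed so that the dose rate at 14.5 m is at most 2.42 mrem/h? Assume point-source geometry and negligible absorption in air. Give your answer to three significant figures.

At 14.5 m, distance alone gives (2.11/14.5)² = 0.02118, so 895 × 0.02118 = 18.96 mrem/h.
Further attenuation needed: 18.96/2.42 = 7.835.
n = log₂(7.835) = 2.970 half-value layers.
Thickness = 2.970 × 0.531 cm = 1.577 cm.

1.58 cm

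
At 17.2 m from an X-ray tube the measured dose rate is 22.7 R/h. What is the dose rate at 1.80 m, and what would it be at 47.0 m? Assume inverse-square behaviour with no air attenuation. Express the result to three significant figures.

2070 R/h; 3.04 R/h

Since intensity falls as 1/r²,
At 1.80 m: 22.7 × (17.2/1.80)² = 22.7 × 91.31 = 2073 R/h
At 47.0 m: 2073 × (1.80/47.0)² = 2073 × 0.001467 = 3.041 R/h.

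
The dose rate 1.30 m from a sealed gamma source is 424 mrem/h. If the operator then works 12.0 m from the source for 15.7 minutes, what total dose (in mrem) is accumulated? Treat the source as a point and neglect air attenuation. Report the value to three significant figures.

Using I₁d₁² = I₂d₂², rate at 12.0 m:
(1.30/12.0)² = 0.01174, so 424 × 0.01174 = 4.978 mrem/h.
Dose = rate × time = 4.978 mrem/h × 0.2617 h = 1.303 mrem.

1.30 mrem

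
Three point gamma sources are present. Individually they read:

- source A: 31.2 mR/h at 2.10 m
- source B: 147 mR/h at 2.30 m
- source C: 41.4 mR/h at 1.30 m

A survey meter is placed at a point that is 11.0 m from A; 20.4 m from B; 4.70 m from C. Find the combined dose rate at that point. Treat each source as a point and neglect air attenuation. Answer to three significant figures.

By superposition, sum each source's inverse-square contribution:
A: 31.2 × (2.10/11.0)² = 1.137 mR/h
B: 147 × (2.30/20.4)² = 1.869 mR/h
C: 41.4 × (1.30/4.70)² = 3.167 mR/h
Total = 1.137 + 1.869 + 3.167 = 6.173 mR/h.

6.17 mR/h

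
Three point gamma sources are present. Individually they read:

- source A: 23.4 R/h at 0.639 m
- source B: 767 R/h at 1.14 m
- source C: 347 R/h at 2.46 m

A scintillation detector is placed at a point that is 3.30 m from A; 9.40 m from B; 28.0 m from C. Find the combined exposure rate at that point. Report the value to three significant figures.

Each source contributes Iᵢ·(dᵢ/rᵢ)²; contributions add.
A: 23.4 × (0.639/3.30)² = 0.8774 R/h
B: 767 × (1.14/9.40)² = 11.28 R/h
C: 347 × (2.46/28.0)² = 2.678 R/h
Total = 0.8774 + 11.28 + 2.678 = 14.84 R/h.

14.8 R/h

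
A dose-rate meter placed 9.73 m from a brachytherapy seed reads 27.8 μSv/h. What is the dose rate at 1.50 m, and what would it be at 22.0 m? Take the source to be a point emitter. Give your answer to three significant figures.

Since intensity falls as 1/r²,
At 1.50 m: 27.8 × (9.73/1.50)² = 27.8 × 42.08 = 1170 μSv/h
At 22.0 m: 1170 × (1.50/22.0)² = 1170 × 0.004649 = 5.439 μSv/h.

1170 μSv/h; 5.44 μSv/h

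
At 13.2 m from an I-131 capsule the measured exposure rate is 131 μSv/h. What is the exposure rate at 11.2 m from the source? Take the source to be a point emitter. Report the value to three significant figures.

By the inverse-square law, scaling from 13.2 m to 11.2 m:
(13.2/11.2)² = 1.389, so 131 × 1.389 = 182.0 μSv/h.

182 μSv/h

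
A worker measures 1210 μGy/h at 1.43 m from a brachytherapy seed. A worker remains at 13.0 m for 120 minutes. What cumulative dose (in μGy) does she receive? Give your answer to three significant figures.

Applying the 1/r² law, rate at 13.0 m:
(1.43/13.0)² = 0.01210, so 1210 × 0.01210 = 14.64 μGy/h.
Dose = rate × time = 14.64 μGy/h × 2.000 h = 29.28 μGy.

29.3 μGy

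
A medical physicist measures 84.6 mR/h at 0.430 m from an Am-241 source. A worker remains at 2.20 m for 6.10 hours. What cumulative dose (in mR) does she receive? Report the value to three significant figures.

19.7 mR

Applying the 1/r² law, rate at 2.20 m:
(0.430/2.20)² = 0.03820, so 84.6 × 0.03820 = 3.232 mR/h.
Dose = rate × time = 3.232 mR/h × 6.100 h = 19.72 mR.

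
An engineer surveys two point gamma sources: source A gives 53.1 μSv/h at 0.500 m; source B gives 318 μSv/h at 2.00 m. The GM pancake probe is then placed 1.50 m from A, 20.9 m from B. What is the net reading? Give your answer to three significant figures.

8.81 μSv/h

By superposition, sum each source's inverse-square contribution:
A: 53.1 × (0.500/1.50)² = 5.900 μSv/h
B: 318 × (2.00/20.9)² = 2.912 μSv/h
Total = 5.900 + 2.912 = 8.812 μSv/h.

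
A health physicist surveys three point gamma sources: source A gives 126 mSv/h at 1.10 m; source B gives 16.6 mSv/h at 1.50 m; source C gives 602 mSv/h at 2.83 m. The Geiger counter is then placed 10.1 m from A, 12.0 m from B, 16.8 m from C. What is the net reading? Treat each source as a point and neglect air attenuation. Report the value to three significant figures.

18.8 mSv/h

Each source contributes Iᵢ·(dᵢ/rᵢ)²; contributions add.
A: 126 × (1.10/10.1)² = 1.495 mSv/h
B: 16.6 × (1.50/12.0)² = 0.2594 mSv/h
C: 602 × (2.83/16.8)² = 17.08 mSv/h
Total = 1.495 + 0.2594 + 17.08 = 18.83 mSv/h.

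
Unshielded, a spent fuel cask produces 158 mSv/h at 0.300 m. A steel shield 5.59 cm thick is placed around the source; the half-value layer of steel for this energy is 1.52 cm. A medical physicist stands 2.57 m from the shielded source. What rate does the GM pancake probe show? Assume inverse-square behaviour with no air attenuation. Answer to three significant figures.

0.168 mSv/h

Distance alone: (0.300/2.57)² = 0.01363, so 158 × 0.01363 = 2.154 mSv/h.
Shield: 5.59/1.52 = 3.678 half-value layers → attenuation 2^(−3.678) = 0.07813.
Combined: 2.154 × 0.07813 = 0.1683 mSv/h.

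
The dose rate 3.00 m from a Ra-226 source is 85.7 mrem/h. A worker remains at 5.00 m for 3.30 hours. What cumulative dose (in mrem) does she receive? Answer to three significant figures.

Using I₁d₁² = I₂d₂², rate at 5.00 m:
85.7 × (3.00/5.00)² = 85.7 × 0.3600 = 30.85 mrem/h.
Dose = rate × time = 30.85 mrem/h × 3.300 h = 101.8 mrem.

102 mrem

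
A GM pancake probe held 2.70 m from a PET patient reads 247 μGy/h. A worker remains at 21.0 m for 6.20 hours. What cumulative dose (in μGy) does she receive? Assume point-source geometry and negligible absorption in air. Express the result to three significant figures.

Applying the 1/r² law, rate at 21.0 m:
(2.70/21.0)² = 0.01653, so 247 × 0.01653 = 4.083 μGy/h.
Dose = rate × time = 4.083 μGy/h × 6.200 h = 25.31 μGy.

25.3 μGy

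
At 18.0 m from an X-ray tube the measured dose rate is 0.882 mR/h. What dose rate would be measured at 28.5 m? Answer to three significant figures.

0.352 mR/h

Using I₁d₁² = I₂d₂², scaling from 18.0 m to 28.5 m:
0.882 × (18.0/28.5)² = 0.882 × 0.3989 = 0.3518 mR/h.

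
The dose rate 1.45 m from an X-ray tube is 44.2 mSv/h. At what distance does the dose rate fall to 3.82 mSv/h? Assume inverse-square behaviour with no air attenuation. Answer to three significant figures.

4.93 m

Using I₁d₁² = I₂d₂², d₂ = d₁·√(I₁/I₂).
I₁/I₂ = 44.2/3.82 = 11.57, so d₂ = 1.45 × √11.57 = 4.932 m.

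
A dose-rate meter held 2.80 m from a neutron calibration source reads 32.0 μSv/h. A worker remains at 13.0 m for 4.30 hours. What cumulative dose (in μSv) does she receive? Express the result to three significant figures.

Using I₁d₁² = I₂d₂², rate at 13.0 m:
(2.80/13.0)² = 0.04639, so 32.0 × 0.04639 = 1.484 μSv/h.
Dose = rate × time = 1.484 μSv/h × 4.300 h = 6.381 μSv.

6.38 μSv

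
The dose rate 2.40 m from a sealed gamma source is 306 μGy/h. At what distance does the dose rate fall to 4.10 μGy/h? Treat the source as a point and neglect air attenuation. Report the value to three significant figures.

20.7 m

Intensity scales as (d₁/d₂)², so d₂ = d₁·√(I₁/I₂).
I₁/I₂ = 306/4.10 = 74.63, so d₂ = 2.40 × √74.63 = 20.73 m.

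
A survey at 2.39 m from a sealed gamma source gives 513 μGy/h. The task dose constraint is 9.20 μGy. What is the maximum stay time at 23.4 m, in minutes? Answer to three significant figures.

103 min

By the inverse-square law, rate at 23.4 m:
513 × (2.39/23.4)² = 513 × 0.01043 = 5.351 μGy/h.
Stay time = 9.20 μGy ÷ 5.351 μGy/h = 1.719 h = 103.1 min.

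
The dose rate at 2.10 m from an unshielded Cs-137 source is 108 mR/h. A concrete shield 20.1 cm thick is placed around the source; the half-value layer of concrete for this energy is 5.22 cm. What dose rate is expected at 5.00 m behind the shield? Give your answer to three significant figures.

1.32 mR/h

Distance alone: (2.10/5.00)² = 0.1764, so 108 × 0.1764 = 19.05 mR/h.
Shield: 20.1/5.22 = 3.851 half-value layers → attenuation 2^(−3.851) = 0.06930.
Combined: 19.05 × 0.06930 = 1.320 mR/h.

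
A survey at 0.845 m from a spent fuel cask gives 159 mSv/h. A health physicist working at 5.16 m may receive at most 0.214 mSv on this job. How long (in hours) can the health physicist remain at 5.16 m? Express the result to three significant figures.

0.0502 h

Using I₁d₁² = I₂d₂², rate at 5.16 m:
159 × (0.845/5.16)² = 159 × 0.02682 = 4.264 mSv/h.
Stay time = 0.214 mSv ÷ 4.264 mSv/h = 0.05019 h.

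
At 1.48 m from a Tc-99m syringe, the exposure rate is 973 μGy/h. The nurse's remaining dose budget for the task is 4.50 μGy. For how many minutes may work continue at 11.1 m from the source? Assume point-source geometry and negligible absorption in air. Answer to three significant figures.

15.6 min

Using I₁d₁² = I₂d₂², rate at 11.1 m:
(1.48/11.1)² = 0.01778, so 973 × 0.01778 = 17.30 μGy/h.
Stay time = 4.50 μGy ÷ 17.30 μGy/h = 0.2601 h = 15.61 min.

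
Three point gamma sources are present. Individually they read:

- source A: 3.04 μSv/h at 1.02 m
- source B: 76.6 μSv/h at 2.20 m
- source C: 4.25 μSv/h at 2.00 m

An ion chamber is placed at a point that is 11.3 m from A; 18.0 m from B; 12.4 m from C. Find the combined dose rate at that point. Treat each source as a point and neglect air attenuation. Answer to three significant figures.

1.28 μSv/h

Each source contributes Iᵢ·(dᵢ/rᵢ)²; contributions add.
A: 3.04 × (1.02/11.3)² = 0.02477 μSv/h
B: 76.6 × (2.20/18.0)² = 1.144 μSv/h
C: 4.25 × (2.00/12.4)² = 0.1106 μSv/h
Total = 0.02477 + 1.144 + 0.1106 = 1.279 μSv/h.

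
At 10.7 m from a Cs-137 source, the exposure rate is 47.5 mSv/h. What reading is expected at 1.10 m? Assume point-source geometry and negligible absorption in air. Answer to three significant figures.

4490 mSv/h

Intensity scales as (d₁/d₂)², so the rate at 1.10 m is
47.5 × (10.7/1.10)² = 47.5 × 94.62 = 4494 mSv/h.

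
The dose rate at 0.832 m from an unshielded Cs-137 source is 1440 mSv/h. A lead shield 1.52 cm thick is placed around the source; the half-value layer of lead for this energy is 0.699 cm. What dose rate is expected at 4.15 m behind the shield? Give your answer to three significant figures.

Distance alone: (0.832/4.15)² = 0.04019, so 1440 × 0.04019 = 57.87 mSv/h.
Shield: 1.52/0.699 = 2.175 half-value layers → attenuation 2^(−2.175) = 0.2214.
Combined: 57.87 × 0.2214 = 12.81 mSv/h.

12.8 mSv/h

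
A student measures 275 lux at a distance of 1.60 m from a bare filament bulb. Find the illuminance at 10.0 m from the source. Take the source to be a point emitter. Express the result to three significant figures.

Applying the 1/r² law, the rate at 10.0 m is
(1.60/10.0)² = 0.02560, so 275 × 0.02560 = 7.040 lux.

7.04 lux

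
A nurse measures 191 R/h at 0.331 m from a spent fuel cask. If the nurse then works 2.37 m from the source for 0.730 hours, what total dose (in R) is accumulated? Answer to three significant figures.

Intensity scales as (d₁/d₂)², so rate at 2.37 m:
191 × (0.331/2.37)² = 191 × 0.01951 = 3.726 R/h.
Dose = rate × time = 3.726 R/h × 0.7300 h = 2.720 R.

2.72 R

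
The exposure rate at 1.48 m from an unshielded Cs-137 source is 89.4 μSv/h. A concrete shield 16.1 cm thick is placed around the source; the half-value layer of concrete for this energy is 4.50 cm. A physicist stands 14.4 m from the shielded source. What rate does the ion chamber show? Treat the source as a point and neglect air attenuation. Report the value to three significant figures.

Distance alone: 89.4 × (1.48/14.4)² = 89.4 × 0.01056 = 0.9441 μSv/h.
Shield: 16.1/4.50 = 3.578 half-value layers → attenuation 2^(−3.578) = 0.08374.
Combined: 0.9441 × 0.08374 = 0.07906 μSv/h.

0.0791 μSv/h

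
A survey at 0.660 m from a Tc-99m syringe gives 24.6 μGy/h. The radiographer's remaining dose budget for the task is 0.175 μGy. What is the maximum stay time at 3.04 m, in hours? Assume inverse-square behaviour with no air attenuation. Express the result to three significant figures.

0.151 h

By the inverse-square law, rate at 3.04 m:
(0.660/3.04)² = 0.04713, so 24.6 × 0.04713 = 1.159 μGy/h.
Stay time = 0.175 μGy ÷ 1.159 μGy/h = 0.1510 h.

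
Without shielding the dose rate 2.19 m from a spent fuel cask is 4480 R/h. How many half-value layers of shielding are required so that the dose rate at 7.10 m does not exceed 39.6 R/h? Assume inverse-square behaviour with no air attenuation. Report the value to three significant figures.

At 7.10 m, distance alone gives (2.19/7.10)² = 0.09514, so 4480 × 0.09514 = 426.2 R/h.
Further attenuation needed: 426.2/39.6 = 10.76.
n = log₂(10.76) = 3.428 half-value layers.

3.43 half-value layers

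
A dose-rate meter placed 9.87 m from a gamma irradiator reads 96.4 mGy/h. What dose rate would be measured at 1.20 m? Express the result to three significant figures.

Intensity scales as (d₁/d₂)², so scaling from 9.87 m to 1.20 m:
96.4 × (9.87/1.20)² = 96.4 × 67.65 = 6521 mGy/h.

6520 mGy/h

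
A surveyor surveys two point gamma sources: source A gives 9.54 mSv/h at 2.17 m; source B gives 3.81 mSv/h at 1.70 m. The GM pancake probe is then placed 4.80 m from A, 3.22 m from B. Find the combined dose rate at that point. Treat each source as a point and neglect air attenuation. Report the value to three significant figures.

By superposition, sum each source's inverse-square contribution:
A: 9.54 × (2.17/4.80)² = 1.950 mSv/h
B: 3.81 × (1.70/3.22)² = 1.062 mSv/h
Total = 1.950 + 1.062 = 3.012 mSv/h.

3.01 mSv/h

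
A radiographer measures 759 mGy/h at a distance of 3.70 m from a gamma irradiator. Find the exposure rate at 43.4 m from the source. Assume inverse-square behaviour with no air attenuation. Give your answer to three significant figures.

5.52 mGy/h

Applying the 1/r² law, the rate at 43.4 m is
(3.70/43.4)² = 0.007268, so 759 × 0.007268 = 5.516 mGy/h.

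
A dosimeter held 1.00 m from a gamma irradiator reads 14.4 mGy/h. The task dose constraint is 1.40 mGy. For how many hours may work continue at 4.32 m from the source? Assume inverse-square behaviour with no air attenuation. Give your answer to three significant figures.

1.81 h

Intensity scales as (d₁/d₂)², so rate at 4.32 m:
14.4 × (1.00/4.32)² = 14.4 × 0.05358 = 0.7716 mGy/h.
Stay time = 1.40 mGy ÷ 0.7716 mGy/h = 1.814 h.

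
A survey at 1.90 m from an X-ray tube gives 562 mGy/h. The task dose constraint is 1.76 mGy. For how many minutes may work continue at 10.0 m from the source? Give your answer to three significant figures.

By the inverse-square law, rate at 10.0 m:
(1.90/10.0)² = 0.03610, so 562 × 0.03610 = 20.29 mGy/h.
Stay time = 1.76 mGy ÷ 20.29 mGy/h = 0.08674 h = 5.204 min.

5.20 min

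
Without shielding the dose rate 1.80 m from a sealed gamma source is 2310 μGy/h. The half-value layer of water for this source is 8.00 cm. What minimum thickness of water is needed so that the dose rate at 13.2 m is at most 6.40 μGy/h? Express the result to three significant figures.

22.0 cm

At 13.2 m, distance alone gives (1.80/13.2)² = 0.01860, so 2310 × 0.01860 = 42.97 μGy/h.
Further attenuation needed: 42.97/6.40 = 6.714.
n = log₂(6.714) = 2.747 half-value layers.
Thickness = 2.747 × 8.00 cm = 21.98 cm.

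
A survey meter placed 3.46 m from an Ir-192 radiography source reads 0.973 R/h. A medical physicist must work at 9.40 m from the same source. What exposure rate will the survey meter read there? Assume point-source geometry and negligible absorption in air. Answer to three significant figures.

0.132 R/h

Applying the 1/r² law, scaling from 3.46 m to 9.40 m:
0.973 × (3.46/9.40)² = 0.973 × 0.1355 = 0.1318 R/h.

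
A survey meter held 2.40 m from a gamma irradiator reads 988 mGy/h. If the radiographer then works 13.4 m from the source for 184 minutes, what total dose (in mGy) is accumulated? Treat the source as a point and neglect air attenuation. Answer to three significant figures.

97.2 mGy

Intensity scales as (d₁/d₂)², so rate at 13.4 m:
988 × (2.40/13.4)² = 988 × 0.03208 = 31.70 mGy/h.
Dose = rate × time = 31.70 mGy/h × 3.067 h = 97.22 mGy.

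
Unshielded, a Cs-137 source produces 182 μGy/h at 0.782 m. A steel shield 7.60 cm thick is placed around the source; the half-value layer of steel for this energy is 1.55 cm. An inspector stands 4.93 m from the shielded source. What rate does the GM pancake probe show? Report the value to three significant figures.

Distance alone: 182 × (0.782/4.93)² = 182 × 0.02516 = 4.579 μGy/h.
Shield: 7.60/1.55 = 4.903 half-value layers → attenuation 2^(−4.903) = 0.03342.
Combined: 4.579 × 0.03342 = 0.1530 μGy/h.

0.153 μGy/h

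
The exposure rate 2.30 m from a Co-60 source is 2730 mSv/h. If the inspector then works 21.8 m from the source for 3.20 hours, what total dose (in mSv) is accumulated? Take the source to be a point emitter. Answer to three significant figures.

By the inverse-square law, rate at 21.8 m:
(2.30/21.8)² = 0.01113, so 2730 × 0.01113 = 30.38 mSv/h.
Dose = rate × time = 30.38 mSv/h × 3.200 h = 97.22 mSv.

97.2 mSv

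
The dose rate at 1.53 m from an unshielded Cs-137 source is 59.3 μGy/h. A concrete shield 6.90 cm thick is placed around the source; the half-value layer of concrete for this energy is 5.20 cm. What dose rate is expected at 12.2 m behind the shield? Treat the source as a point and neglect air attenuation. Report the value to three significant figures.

0.372 μGy/h

Distance alone: 59.3 × (1.53/12.2)² = 59.3 × 0.01573 = 0.9328 μGy/h.
Shield: 6.90/5.20 = 1.327 half-value layers → attenuation 2^(−1.327) = 0.3986.
Combined: 0.9328 × 0.3986 = 0.3718 μGy/h.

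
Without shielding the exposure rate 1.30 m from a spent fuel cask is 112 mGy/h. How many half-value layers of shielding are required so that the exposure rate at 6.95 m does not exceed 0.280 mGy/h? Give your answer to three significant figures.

At 6.95 m, distance alone gives (1.30/6.95)² = 0.03499, so 112 × 0.03499 = 3.919 mGy/h.
Further attenuation needed: 3.919/0.280 = 14.00.
n = log₂(14.00) = 3.807 half-value layers.

3.81 half-value layers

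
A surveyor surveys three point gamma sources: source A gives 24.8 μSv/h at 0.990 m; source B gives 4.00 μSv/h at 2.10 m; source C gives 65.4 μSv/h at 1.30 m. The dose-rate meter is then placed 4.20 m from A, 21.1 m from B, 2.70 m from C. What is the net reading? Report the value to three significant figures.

16.6 μSv/h

By superposition, sum each source's inverse-square contribution:
A: 24.8 × (0.990/4.20)² = 1.378 μSv/h
B: 4.00 × (2.10/21.1)² = 0.03962 μSv/h
C: 65.4 × (1.30/2.70)² = 15.16 μSv/h
Total = 1.378 + 0.03962 + 15.16 = 16.58 μSv/h.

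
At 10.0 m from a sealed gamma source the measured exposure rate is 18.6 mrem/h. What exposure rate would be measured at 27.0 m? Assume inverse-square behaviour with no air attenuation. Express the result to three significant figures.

2.55 mrem/h

By the inverse-square law, scaling from 10.0 m to 27.0 m:
(10.0/27.0)² = 0.1372, so 18.6 × 0.1372 = 2.552 mrem/h.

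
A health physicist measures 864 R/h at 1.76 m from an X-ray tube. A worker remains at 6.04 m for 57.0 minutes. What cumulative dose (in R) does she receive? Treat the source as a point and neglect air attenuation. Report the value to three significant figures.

69.7 R

Since intensity falls as 1/r², rate at 6.04 m:
864 × (1.76/6.04)² = 864 × 0.08491 = 73.36 R/h.
Dose = rate × time = 73.36 R/h × 0.9500 h = 69.69 R.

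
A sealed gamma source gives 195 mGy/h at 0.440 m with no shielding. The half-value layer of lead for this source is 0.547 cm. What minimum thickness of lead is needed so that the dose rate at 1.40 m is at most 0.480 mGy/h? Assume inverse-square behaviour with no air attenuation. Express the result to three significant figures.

2.91 cm

At 1.40 m, distance alone gives 195 × (0.440/1.40)² = 195 × 0.09878 = 19.26 mGy/h.
Further attenuation needed: 19.26/0.480 = 40.13.
n = log₂(40.13) = 5.327 half-value layers.
Thickness = 5.327 × 0.547 cm = 2.914 cm.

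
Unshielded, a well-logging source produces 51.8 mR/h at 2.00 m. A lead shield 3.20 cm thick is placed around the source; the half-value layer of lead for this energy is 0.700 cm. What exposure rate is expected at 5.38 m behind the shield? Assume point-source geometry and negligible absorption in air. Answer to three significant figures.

0.301 mR/h

Distance alone: 51.8 × (2.00/5.38)² = 51.8 × 0.1382 = 7.159 mR/h.
Shield: 3.20/0.700 = 4.571 half-value layers → attenuation 2^(−4.571) = 0.04207.
Combined: 7.159 × 0.04207 = 0.3012 mR/h.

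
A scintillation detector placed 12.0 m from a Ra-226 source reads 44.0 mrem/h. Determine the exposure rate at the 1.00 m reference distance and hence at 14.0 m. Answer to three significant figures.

6340 mrem/h; 32.3 mrem/h

Intensity scales as (d₁/d₂)², so
At 1.00 m: (12.0/1.00)² = 144.0, so 44.0 × 144.0 = 6336 mrem/h
At 14.0 m: (1.00/14.0)² = 0.005102, so 6336 × 0.005102 = 32.33 mrem/h.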